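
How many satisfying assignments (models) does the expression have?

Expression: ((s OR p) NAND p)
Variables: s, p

Satisfying assignments: (0,0), (1,0)
Count: 2 out of 4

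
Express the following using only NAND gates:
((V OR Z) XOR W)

((((V NAND V) NAND (Z NAND Z)) NAND (((V NAND V) NAND (Z NAND Z)) NAND W)) NAND (W NAND (((V NAND V) NAND (Z NAND Z)) NAND W)))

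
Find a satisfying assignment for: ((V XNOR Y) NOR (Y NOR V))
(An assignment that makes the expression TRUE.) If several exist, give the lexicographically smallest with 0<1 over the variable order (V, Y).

V=0, Y=1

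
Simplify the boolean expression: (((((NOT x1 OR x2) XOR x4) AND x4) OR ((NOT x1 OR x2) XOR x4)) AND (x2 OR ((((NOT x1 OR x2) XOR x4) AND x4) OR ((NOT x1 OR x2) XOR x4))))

By absorption (E AND (E OR v) = E) then absorption (E OR (E AND v) = E):
= ((NOT x1 OR x2) XOR x4)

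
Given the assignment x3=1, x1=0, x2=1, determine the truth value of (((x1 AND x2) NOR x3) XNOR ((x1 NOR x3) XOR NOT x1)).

Substituting: (((0 AND 1) NOR 1) XNOR ((0 NOR 1) XOR NOT 0))
= 0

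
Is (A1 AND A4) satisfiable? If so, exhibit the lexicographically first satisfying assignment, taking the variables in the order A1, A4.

A1=1, A4=1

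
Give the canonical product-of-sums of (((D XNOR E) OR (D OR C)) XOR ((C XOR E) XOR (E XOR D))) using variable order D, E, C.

ΠM(1, 2, 3, 4, 6) = (D OR E OR NOT C) AND (D OR NOT E OR C) AND (D OR NOT E OR NOT C) AND (NOT D OR E OR C) AND (NOT D OR NOT E OR C)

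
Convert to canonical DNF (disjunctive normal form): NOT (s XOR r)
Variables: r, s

(NOT r AND NOT s) OR (r AND s)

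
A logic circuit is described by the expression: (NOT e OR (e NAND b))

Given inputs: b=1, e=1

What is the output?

Substituting: (NOT 1 OR (1 NAND 1))
= 0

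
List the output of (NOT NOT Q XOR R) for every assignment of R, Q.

R | Q | Output
--------------
0 | 0 | 0
0 | 1 | 1
1 | 0 | 1
1 | 1 | 0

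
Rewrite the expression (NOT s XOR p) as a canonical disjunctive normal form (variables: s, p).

(NOT s AND NOT p) OR (s AND p)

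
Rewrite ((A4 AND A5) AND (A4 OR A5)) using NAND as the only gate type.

((((A4 NAND A5) NAND (A4 NAND A5)) NAND ((A4 NAND A4) NAND (A5 NAND A5))) NAND (((A4 NAND A5) NAND (A4 NAND A5)) NAND ((A4 NAND A4) NAND (A5 NAND A5))))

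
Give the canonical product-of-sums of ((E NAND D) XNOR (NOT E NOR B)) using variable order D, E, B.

ΠM(0, 1, 3, 4, 5, 6) = (D OR E OR B) AND (D OR E OR NOT B) AND (D OR NOT E OR NOT B) AND (NOT D OR E OR B) AND (NOT D OR E OR NOT B) AND (NOT D OR NOT E OR B)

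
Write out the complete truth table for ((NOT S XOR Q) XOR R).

S | Q | R | Output
------------------
0 | 0 | 0 | 1
0 | 0 | 1 | 0
0 | 1 | 0 | 0
0 | 1 | 1 | 1
1 | 0 | 0 | 0
1 | 0 | 1 | 1
1 | 1 | 0 | 1
1 | 1 | 1 | 0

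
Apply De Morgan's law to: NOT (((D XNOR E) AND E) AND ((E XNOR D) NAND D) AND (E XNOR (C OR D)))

NOT ((D XNOR E) AND E) OR NOT ((E XNOR D) NAND D) OR NOT (E XNOR (C OR D))
De Morgan's: NOT(AND of terms) = OR of negations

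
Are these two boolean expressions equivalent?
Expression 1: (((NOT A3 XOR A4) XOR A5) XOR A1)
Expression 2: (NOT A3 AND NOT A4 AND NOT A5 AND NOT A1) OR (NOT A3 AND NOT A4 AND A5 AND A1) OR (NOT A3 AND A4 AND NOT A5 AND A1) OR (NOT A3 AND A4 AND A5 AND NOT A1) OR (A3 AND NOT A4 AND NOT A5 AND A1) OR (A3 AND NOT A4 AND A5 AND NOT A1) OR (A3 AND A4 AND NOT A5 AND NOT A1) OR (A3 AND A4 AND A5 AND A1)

Yes, they are equivalent — the two output columns agree on all 16 assignments:
A3 | A4 | A5 | A1 | Expression 1 | Expression 2
-----------------------------------------------
0 | 0 | 0 | 0 | 1 | 1
0 | 0 | 0 | 1 | 0 | 0
0 | 0 | 1 | 0 | 0 | 0
0 | 0 | 1 | 1 | 1 | 1
0 | 1 | 0 | 0 | 0 | 0
0 | 1 | 0 | 1 | 1 | 1
0 | 1 | 1 | 0 | 1 | 1
0 | 1 | 1 | 1 | 0 | 0
1 | 0 | 0 | 0 | 0 | 0
1 | 0 | 0 | 1 | 1 | 1
1 | 0 | 1 | 0 | 1 | 1
1 | 0 | 1 | 1 | 0 | 0
1 | 1 | 0 | 0 | 1 | 1
1 | 1 | 0 | 1 | 0 | 0
1 | 1 | 1 | 0 | 0 | 0
1 | 1 | 1 | 1 | 1 | 1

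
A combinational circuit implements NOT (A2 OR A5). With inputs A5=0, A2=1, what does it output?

Substituting: NOT (1 OR 0)
= 0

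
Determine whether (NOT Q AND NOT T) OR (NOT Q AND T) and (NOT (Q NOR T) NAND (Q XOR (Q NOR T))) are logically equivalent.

Yes, they are equivalent — the two output columns agree on all 4 assignments:
Q | T | Expression 1 | Expression 2
-----------------------------------
0 | 0 | 1 | 1
0 | 1 | 1 | 1
1 | 0 | 0 | 0
1 | 1 | 0 | 0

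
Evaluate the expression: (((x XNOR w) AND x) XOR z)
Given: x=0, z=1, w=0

Substituting: (((0 XNOR 0) AND 0) XOR 1)
= 1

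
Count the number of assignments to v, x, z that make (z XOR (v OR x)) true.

Satisfying assignments: (0,0,1), (0,1,0), (1,0,0), (1,1,0)
Count: 4 out of 8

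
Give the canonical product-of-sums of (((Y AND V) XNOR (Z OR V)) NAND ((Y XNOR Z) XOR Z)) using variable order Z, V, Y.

ΠM(0) = (Z OR V OR Y)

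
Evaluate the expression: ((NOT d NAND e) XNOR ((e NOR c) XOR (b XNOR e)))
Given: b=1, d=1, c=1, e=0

Substituting: ((NOT 1 NAND 0) XNOR ((0 NOR 1) XOR (1 XNOR 0)))
= 0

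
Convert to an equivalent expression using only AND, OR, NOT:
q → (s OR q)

NOT q OR (s OR q)
(Implication elimination: A → B = NOT A OR B)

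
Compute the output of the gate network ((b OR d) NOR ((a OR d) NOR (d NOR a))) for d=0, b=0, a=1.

Substituting: ((0 OR 0) NOR ((1 OR 0) NOR (0 NOR 1)))
= 1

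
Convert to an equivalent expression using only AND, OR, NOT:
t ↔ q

(t AND q) OR (NOT t AND NOT q)
(Biconditional = both true or both false)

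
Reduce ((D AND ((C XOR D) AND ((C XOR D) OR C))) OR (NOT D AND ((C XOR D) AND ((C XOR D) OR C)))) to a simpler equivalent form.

By distribution ((E AND v) OR (E AND NOT v) = E) then absorption (E AND (E OR v) = E):
= (C XOR D)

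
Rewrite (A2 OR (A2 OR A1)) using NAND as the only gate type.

((A2 NAND A2) NAND (((A2 NAND A2) NAND (A1 NAND A1)) NAND ((A2 NAND A2) NAND (A1 NAND A1))))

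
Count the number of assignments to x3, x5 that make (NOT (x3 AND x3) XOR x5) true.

Satisfying assignments: (0,0), (1,1)
Count: 2 out of 4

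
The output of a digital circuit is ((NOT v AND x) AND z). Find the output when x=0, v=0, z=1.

Substituting: ((NOT 0 AND 0) AND 1)
= 0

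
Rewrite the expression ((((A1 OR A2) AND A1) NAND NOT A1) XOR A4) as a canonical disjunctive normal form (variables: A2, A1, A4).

(NOT A2 AND NOT A1 AND NOT A4) OR (NOT A2 AND A1 AND NOT A4) OR (A2 AND NOT A1 AND NOT A4) OR (A2 AND A1 AND NOT A4)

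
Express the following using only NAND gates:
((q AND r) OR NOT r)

((((q NAND r) NAND (q NAND r)) NAND ((q NAND r) NAND (q NAND r))) NAND ((r NAND r) NAND (r NAND r)))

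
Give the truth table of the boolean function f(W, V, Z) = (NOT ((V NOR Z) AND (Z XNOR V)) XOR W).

W | V | Z | Output
------------------
0 | 0 | 0 | 0
0 | 0 | 1 | 1
0 | 1 | 0 | 1
0 | 1 | 1 | 1
1 | 0 | 0 | 1
1 | 0 | 1 | 0
1 | 1 | 0 | 0
1 | 1 | 1 | 0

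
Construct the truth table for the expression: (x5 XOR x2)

x5 | x2 | Output
----------------
0 | 0 | 0
0 | 1 | 1
1 | 0 | 1
1 | 1 | 0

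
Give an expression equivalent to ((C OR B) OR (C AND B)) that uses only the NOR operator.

((((C NOR B) NOR (C NOR B)) NOR ((C NOR C) NOR (B NOR B))) NOR (((C NOR B) NOR (C NOR B)) NOR ((C NOR C) NOR (B NOR B))))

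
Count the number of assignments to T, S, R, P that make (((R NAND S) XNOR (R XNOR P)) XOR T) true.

Satisfying assignments: (0,0,0,0), (0,0,1,1), (0,1,0,0), (0,1,1,0), (1,0,0,1), (1,0,1,0), (1,1,0,1), (1,1,1,1)
Count: 8 out of 16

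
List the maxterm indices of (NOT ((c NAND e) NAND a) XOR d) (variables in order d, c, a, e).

ΠM(0, 1, 4, 5, 7, 10, 11, 14) = (d OR c OR a OR e) AND (d OR c OR a OR NOT e) AND (d OR NOT c OR a OR e) AND (d OR NOT c OR a OR NOT e) AND (d OR NOT c OR NOT a OR NOT e) AND (NOT d OR c OR NOT a OR e) AND (NOT d OR c OR NOT a OR NOT e) AND (NOT d OR NOT c OR NOT a OR e)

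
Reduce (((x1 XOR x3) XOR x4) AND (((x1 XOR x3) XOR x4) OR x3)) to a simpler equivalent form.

By absorption (E AND (E OR v) = E):
= ((x1 XOR x3) XOR x4)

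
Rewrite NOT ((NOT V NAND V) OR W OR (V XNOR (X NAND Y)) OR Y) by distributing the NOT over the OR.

NOT (NOT V NAND V) AND NOT W AND NOT (V XNOR (X NAND Y)) AND NOT Y
De Morgan's: NOT(OR of terms) = AND of negations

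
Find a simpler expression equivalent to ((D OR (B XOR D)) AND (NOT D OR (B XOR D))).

By distribution ((E OR v) AND (E OR NOT v) = E):
= (B XOR D)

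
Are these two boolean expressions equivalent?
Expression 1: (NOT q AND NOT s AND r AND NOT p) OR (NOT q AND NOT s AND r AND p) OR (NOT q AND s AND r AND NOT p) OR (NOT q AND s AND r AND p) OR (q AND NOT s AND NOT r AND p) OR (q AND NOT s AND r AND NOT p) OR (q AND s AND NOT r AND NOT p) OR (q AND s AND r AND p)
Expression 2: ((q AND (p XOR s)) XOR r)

Yes, they are equivalent — the two output columns agree on all 16 assignments:
q | s | r | p | Expression 1 | Expression 2
-------------------------------------------
0 | 0 | 0 | 0 | 0 | 0
0 | 0 | 0 | 1 | 0 | 0
0 | 0 | 1 | 0 | 1 | 1
0 | 0 | 1 | 1 | 1 | 1
0 | 1 | 0 | 0 | 0 | 0
0 | 1 | 0 | 1 | 0 | 0
0 | 1 | 1 | 0 | 1 | 1
0 | 1 | 1 | 1 | 1 | 1
1 | 0 | 0 | 0 | 0 | 0
1 | 0 | 0 | 1 | 1 | 1
1 | 0 | 1 | 0 | 1 | 1
1 | 0 | 1 | 1 | 0 | 0
1 | 1 | 0 | 0 | 1 | 1
1 | 1 | 0 | 1 | 0 | 0
1 | 1 | 1 | 0 | 0 | 0
1 | 1 | 1 | 1 | 1 | 1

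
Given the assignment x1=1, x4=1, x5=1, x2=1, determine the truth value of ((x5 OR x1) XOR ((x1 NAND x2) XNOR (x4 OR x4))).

Substituting: ((1 OR 1) XOR ((1 NAND 1) XNOR (1 OR 1)))
= 1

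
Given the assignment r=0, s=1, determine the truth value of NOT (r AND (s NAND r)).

Substituting: NOT (0 AND (1 NAND 0))
= 1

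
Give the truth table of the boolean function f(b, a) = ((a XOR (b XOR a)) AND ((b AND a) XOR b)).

b | a | Output
--------------
0 | 0 | 0
0 | 1 | 0
1 | 0 | 1
1 | 1 | 0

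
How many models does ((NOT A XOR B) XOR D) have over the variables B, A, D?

Satisfying assignments: (0,0,0), (0,1,1), (1,0,1), (1,1,0)
Count: 4 out of 8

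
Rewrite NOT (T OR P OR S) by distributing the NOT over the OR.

NOT T AND NOT P AND NOT S
De Morgan's: NOT(OR of terms) = AND of negations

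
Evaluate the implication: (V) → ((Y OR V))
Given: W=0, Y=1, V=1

Antecedent (V) = 1; consequent ((Y OR V)) = 1.
1 → 1 = 1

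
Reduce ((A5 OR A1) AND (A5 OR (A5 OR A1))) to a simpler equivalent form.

By absorption (E AND (E OR v) = E):
= (A5 OR A1)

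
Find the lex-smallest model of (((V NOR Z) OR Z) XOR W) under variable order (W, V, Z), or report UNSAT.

W=0, V=0, Z=0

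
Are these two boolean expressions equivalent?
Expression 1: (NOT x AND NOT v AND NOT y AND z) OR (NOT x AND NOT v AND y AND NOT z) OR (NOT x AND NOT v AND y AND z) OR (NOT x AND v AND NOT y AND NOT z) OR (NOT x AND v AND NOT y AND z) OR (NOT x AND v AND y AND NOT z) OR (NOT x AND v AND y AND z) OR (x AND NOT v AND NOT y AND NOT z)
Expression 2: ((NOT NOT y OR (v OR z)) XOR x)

Yes, they are equivalent — the two output columns agree on all 16 assignments:
x | v | y | z | Expression 1 | Expression 2
-------------------------------------------
0 | 0 | 0 | 0 | 0 | 0
0 | 0 | 0 | 1 | 1 | 1
0 | 0 | 1 | 0 | 1 | 1
0 | 0 | 1 | 1 | 1 | 1
0 | 1 | 0 | 0 | 1 | 1
0 | 1 | 0 | 1 | 1 | 1
0 | 1 | 1 | 0 | 1 | 1
0 | 1 | 1 | 1 | 1 | 1
1 | 0 | 0 | 0 | 1 | 1
1 | 0 | 0 | 1 | 0 | 0
1 | 0 | 1 | 0 | 0 | 0
1 | 0 | 1 | 1 | 0 | 0
1 | 1 | 0 | 0 | 0 | 0
1 | 1 | 0 | 1 | 0 | 0
1 | 1 | 1 | 0 | 0 | 0
1 | 1 | 1 | 1 | 0 | 0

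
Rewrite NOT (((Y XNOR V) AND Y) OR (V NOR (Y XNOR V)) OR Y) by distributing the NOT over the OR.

NOT ((Y XNOR V) AND Y) AND NOT (V NOR (Y XNOR V)) AND NOT Y
De Morgan's: NOT(OR of terms) = AND of negations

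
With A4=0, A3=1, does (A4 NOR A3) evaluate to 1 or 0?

Substituting: (0 NOR 1)
= 0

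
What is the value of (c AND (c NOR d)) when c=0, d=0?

Substituting: (0 AND (0 NOR 0))
= 0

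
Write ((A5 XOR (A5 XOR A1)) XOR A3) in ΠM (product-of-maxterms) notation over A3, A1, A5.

ΠM(0, 1, 6, 7) = (A3 OR A1 OR A5) AND (A3 OR A1 OR NOT A5) AND (NOT A3 OR NOT A1 OR A5) AND (NOT A3 OR NOT A1 OR NOT A5)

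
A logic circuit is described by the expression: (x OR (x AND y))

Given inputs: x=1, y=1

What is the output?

Substituting: (1 OR (1 AND 1))
= 1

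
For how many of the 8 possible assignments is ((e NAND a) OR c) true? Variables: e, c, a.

Satisfying assignments: (0,0,0), (0,0,1), (0,1,0), (0,1,1), (1,0,0), (1,1,0), (1,1,1)
Count: 7 out of 8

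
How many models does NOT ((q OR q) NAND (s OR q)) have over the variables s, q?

Satisfying assignments: (0,1), (1,1)
Count: 2 out of 4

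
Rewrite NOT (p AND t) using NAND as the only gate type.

(((p NAND t) NAND (p NAND t)) NAND ((p NAND t) NAND (p NAND t)))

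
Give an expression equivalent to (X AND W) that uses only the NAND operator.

((X NAND W) NAND (X NAND W))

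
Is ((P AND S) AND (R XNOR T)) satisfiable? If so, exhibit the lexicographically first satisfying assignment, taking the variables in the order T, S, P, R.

T=0, S=1, P=1, R=0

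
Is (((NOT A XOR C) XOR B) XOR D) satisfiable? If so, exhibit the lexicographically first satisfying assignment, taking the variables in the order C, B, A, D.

C=0, B=0, A=0, D=0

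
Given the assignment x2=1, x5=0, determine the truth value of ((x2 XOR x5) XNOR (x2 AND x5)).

Substituting: ((1 XOR 0) XNOR (1 AND 0))
= 0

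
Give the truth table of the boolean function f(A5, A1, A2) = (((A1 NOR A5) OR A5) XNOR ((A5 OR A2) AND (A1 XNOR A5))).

A5 | A1 | A2 | Output
---------------------
0 | 0 | 0 | 0
0 | 0 | 1 | 1
0 | 1 | 0 | 1
0 | 1 | 1 | 1
1 | 0 | 0 | 0
1 | 0 | 1 | 0
1 | 1 | 0 | 1
1 | 1 | 1 | 1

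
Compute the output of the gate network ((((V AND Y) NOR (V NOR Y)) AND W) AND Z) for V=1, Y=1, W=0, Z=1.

Substituting: ((((1 AND 1) NOR (1 NOR 1)) AND 0) AND 1)
= 0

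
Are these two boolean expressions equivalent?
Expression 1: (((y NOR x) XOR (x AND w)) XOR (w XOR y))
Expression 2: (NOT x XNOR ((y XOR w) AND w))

No. Counterexample: with x=0, w=0, y=0, Expression 1 = 1 but Expression 2 = 0.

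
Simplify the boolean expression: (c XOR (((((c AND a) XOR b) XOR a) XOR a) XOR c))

By XOR self-cancellation ((E XOR v) XOR v = E) then XOR self-cancellation ((E XOR v) XOR v = E):
= ((c AND a) XOR b)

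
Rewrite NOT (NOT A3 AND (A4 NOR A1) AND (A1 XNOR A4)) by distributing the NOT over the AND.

A3 OR NOT (A4 NOR A1) OR NOT (A1 XNOR A4)
De Morgan's: NOT(AND of terms) = OR of negations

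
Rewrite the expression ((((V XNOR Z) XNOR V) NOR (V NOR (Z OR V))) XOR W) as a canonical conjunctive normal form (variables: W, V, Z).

(W OR V OR Z) AND (W OR V OR NOT Z) AND (W OR NOT V OR NOT Z) AND (NOT W OR NOT V OR Z)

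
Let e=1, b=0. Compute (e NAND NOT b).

Substituting: (1 NAND NOT 0)
= 0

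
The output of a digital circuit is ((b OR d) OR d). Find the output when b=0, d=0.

Substituting: ((0 OR 0) OR 0)
= 0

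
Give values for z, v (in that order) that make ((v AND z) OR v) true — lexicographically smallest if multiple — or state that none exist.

z=0, v=1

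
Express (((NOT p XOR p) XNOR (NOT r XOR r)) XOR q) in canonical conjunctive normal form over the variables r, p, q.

(r OR p OR NOT q) AND (r OR NOT p OR NOT q) AND (NOT r OR p OR NOT q) AND (NOT r OR NOT p OR NOT q)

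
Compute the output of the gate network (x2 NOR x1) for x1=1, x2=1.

Substituting: (1 NOR 1)
= 0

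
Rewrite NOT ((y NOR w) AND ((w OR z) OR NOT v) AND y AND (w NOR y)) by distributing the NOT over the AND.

NOT (y NOR w) OR NOT ((w OR z) OR NOT v) OR NOT y OR NOT (w NOR y)
De Morgan's: NOT(AND of terms) = OR of negations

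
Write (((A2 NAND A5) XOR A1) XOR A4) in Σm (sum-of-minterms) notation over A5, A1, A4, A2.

Σm(0, 1, 6, 7, 8, 11, 13, 14) = (NOT A5 AND NOT A1 AND NOT A4 AND NOT A2) OR (NOT A5 AND NOT A1 AND NOT A4 AND A2) OR (NOT A5 AND A1 AND A4 AND NOT A2) OR (NOT A5 AND A1 AND A4 AND A2) OR (A5 AND NOT A1 AND NOT A4 AND NOT A2) OR (A5 AND NOT A1 AND A4 AND A2) OR (A5 AND A1 AND NOT A4 AND A2) OR (A5 AND A1 AND A4 AND NOT A2)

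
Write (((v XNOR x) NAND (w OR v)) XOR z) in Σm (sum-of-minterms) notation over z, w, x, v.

Σm(0, 1, 2, 5, 6, 11, 12, 15) = (NOT z AND NOT w AND NOT x AND NOT v) OR (NOT z AND NOT w AND NOT x AND v) OR (NOT z AND NOT w AND x AND NOT v) OR (NOT z AND w AND NOT x AND v) OR (NOT z AND w AND x AND NOT v) OR (z AND NOT w AND x AND v) OR (z AND w AND NOT x AND NOT v) OR (z AND w AND x AND v)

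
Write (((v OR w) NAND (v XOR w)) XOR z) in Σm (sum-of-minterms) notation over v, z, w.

Σm(0, 3, 5, 6) = (NOT v AND NOT z AND NOT w) OR (NOT v AND z AND w) OR (v AND NOT z AND w) OR (v AND z AND NOT w)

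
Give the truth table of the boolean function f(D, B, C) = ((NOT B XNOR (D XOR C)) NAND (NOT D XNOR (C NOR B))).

D | B | C | Output
------------------
0 | 0 | 0 | 1
0 | 0 | 1 | 1
0 | 1 | 0 | 1
0 | 1 | 1 | 1
1 | 0 | 0 | 1
1 | 0 | 1 | 1
1 | 1 | 0 | 1
1 | 1 | 1 | 0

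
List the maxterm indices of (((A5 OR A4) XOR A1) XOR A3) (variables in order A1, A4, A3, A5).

ΠM(0, 3, 6, 7, 9, 10, 12, 13) = (A1 OR A4 OR A3 OR A5) AND (A1 OR A4 OR NOT A3 OR NOT A5) AND (A1 OR NOT A4 OR NOT A3 OR A5) AND (A1 OR NOT A4 OR NOT A3 OR NOT A5) AND (NOT A1 OR A4 OR A3 OR NOT A5) AND (NOT A1 OR A4 OR NOT A3 OR A5) AND (NOT A1 OR NOT A4 OR A3 OR A5) AND (NOT A1 OR NOT A4 OR A3 OR NOT A5)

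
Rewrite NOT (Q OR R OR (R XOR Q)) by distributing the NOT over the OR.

NOT Q AND NOT R AND NOT (R XOR Q)
De Morgan's: NOT(OR of terms) = AND of negations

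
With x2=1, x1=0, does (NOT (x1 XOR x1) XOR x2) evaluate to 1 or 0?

Substituting: (NOT (0 XOR 0) XOR 1)
= 0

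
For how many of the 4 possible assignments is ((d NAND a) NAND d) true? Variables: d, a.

Satisfying assignments: (0,0), (0,1), (1,1)
Count: 3 out of 4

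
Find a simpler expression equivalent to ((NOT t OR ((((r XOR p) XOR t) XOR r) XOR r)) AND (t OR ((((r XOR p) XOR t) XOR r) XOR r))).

By distribution ((E OR v) AND (E OR NOT v) = E) then XOR self-cancellation ((E XOR v) XOR v = E):
= ((r XOR p) XOR t)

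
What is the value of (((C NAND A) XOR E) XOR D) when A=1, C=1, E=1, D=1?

Substituting: (((1 NAND 1) XOR 1) XOR 1)
= 0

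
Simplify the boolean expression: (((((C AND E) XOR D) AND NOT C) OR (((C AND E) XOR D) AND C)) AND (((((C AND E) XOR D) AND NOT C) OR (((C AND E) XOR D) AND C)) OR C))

By absorption (E AND (E OR v) = E) then distribution ((E AND v) OR (E AND NOT v) = E):
= ((C AND E) XOR D)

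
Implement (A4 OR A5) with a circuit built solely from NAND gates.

((A4 NAND A4) NAND (A5 NAND A5))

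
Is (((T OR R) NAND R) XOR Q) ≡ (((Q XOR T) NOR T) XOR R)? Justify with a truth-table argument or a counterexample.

No. Counterexample: with Q=0, R=0, T=1, Expression 1 = 1 but Expression 2 = 0.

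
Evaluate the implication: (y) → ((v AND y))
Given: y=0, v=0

Antecedent (y) = 0; consequent ((v AND y)) = 0.
0 → 0 = 1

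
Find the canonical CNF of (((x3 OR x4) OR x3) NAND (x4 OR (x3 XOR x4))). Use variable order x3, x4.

(x3 OR NOT x4) AND (NOT x3 OR x4) AND (NOT x3 OR NOT x4)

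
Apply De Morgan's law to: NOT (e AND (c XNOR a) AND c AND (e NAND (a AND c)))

NOT e OR NOT (c XNOR a) OR NOT c OR NOT (e NAND (a AND c))
De Morgan's: NOT(AND of terms) = OR of negations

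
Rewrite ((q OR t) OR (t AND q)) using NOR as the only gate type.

((((q NOR t) NOR (q NOR t)) NOR ((t NOR t) NOR (q NOR q))) NOR (((q NOR t) NOR (q NOR t)) NOR ((t NOR t) NOR (q NOR q))))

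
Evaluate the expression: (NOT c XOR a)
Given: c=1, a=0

Substituting: (NOT 1 XOR 0)
= 0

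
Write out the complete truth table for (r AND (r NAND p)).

r | p | Output
--------------
0 | 0 | 0
0 | 1 | 0
1 | 0 | 1
1 | 1 | 0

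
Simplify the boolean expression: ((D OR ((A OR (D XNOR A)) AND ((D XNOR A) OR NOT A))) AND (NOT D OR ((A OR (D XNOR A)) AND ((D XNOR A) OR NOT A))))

By distribution ((E OR v) AND (E OR NOT v) = E) then distribution ((E OR v) AND (E OR NOT v) = E):
= (D XNOR A)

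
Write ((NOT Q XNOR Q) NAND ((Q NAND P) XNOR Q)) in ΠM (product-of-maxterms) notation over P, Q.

ΠM() = TRUE (no maxterms)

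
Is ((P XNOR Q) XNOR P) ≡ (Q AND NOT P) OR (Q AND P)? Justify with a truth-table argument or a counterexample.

Yes, they are equivalent — the two output columns agree on all 4 assignments:
Q | P | Expression 1 | Expression 2
-----------------------------------
0 | 0 | 0 | 0
0 | 1 | 0 | 0
1 | 0 | 1 | 1
1 | 1 | 1 | 1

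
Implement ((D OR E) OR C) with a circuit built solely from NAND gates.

((((D NAND D) NAND (E NAND E)) NAND ((D NAND D) NAND (E NAND E))) NAND (C NAND C))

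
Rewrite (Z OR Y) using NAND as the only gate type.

((Z NAND Z) NAND (Y NAND Y))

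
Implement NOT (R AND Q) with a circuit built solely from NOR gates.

(((R NOR R) NOR (Q NOR Q)) NOR ((R NOR R) NOR (Q NOR Q)))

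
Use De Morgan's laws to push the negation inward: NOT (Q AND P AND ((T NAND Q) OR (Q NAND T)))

NOT Q OR NOT P OR NOT ((T NAND Q) OR (Q NAND T))
De Morgan's: NOT(AND of terms) = OR of negations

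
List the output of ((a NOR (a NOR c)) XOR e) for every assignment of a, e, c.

a | e | c | Output
------------------
0 | 0 | 0 | 0
0 | 0 | 1 | 1
0 | 1 | 0 | 1
0 | 1 | 1 | 0
1 | 0 | 0 | 0
1 | 0 | 1 | 0
1 | 1 | 0 | 1
1 | 1 | 1 | 1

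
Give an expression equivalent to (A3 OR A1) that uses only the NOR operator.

((A3 NOR A1) NOR (A3 NOR A1))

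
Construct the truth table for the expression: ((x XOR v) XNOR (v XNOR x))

x | v | Output
--------------
0 | 0 | 0
0 | 1 | 0
1 | 0 | 0
1 | 1 | 0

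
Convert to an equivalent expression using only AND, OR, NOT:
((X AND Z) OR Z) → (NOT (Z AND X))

NOT ((X AND Z) OR Z) OR (NOT (Z AND X))
(Implication elimination: A → B = NOT A OR B)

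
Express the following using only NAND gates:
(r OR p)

((r NAND r) NAND (p NAND p))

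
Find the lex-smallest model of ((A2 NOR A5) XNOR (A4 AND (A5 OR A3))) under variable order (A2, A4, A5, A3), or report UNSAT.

A2=0, A4=0, A5=1, A3=0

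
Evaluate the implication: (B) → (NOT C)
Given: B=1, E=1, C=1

Antecedent (B) = 1; consequent (NOT C) = 0.
1 → 0 = 0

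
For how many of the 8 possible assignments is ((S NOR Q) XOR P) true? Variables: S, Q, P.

Satisfying assignments: (0,0,0), (0,1,1), (1,0,1), (1,1,1)
Count: 4 out of 8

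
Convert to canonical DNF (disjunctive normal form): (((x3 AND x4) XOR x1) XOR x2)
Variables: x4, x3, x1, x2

(NOT x4 AND NOT x3 AND NOT x1 AND x2) OR (NOT x4 AND NOT x3 AND x1 AND NOT x2) OR (NOT x4 AND x3 AND NOT x1 AND x2) OR (NOT x4 AND x3 AND x1 AND NOT x2) OR (x4 AND NOT x3 AND NOT x1 AND x2) OR (x4 AND NOT x3 AND x1 AND NOT x2) OR (x4 AND x3 AND NOT x1 AND NOT x2) OR (x4 AND x3 AND x1 AND x2)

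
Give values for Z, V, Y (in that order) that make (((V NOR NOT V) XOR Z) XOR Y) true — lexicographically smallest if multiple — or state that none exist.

Z=0, V=0, Y=1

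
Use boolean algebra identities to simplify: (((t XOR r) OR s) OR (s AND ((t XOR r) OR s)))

By absorption (E OR (E AND v) = E):
= ((t XOR r) OR s)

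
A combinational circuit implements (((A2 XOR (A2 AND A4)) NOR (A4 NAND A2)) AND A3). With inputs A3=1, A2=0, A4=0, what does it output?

Substituting: (((0 XOR (0 AND 0)) NOR (0 NAND 0)) AND 1)
= 0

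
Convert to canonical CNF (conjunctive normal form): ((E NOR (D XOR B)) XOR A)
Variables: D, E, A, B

(D OR E OR A OR NOT B) AND (D OR E OR NOT A OR B) AND (D OR NOT E OR A OR B) AND (D OR NOT E OR A OR NOT B) AND (NOT D OR E OR A OR B) AND (NOT D OR E OR NOT A OR NOT B) AND (NOT D OR NOT E OR A OR B) AND (NOT D OR NOT E OR A OR NOT B)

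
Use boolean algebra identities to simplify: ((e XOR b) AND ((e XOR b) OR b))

By absorption (E AND (E OR v) = E):
= (e XOR b)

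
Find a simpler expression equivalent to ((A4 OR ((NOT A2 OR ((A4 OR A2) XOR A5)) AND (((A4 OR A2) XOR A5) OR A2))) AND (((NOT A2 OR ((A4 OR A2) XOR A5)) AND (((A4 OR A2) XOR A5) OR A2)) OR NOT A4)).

By distribution ((E OR v) AND (E OR NOT v) = E) then distribution ((E OR v) AND (E OR NOT v) = E):
= ((A4 OR A2) XOR A5)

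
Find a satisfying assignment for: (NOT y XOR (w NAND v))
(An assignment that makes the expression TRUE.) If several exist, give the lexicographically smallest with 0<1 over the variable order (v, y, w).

v=0, y=1, w=0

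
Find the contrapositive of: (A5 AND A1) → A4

Contrapositive: NOT A4 → NOT (A5 AND A1)
Note: A statement and its contrapositive are logically equivalent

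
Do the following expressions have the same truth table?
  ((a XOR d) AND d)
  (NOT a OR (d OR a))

No. Counterexample: with d=0, a=0, Expression 1 = 0 but Expression 2 = 1.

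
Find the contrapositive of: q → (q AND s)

Contrapositive: NOT (q AND s) → NOT q
Note: A statement and its contrapositive are logically equivalent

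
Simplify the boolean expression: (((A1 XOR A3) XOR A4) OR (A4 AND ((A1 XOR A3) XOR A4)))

By absorption (E OR (E AND v) = E):
= ((A1 XOR A3) XOR A4)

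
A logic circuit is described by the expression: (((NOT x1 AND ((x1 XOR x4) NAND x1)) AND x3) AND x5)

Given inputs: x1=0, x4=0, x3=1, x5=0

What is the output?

Substituting: (((NOT 0 AND ((0 XOR 0) NAND 0)) AND 1) AND 0)
= 0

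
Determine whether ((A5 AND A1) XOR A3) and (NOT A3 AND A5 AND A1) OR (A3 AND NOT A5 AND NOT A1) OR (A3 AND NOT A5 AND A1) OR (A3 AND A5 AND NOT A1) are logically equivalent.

Yes, they are equivalent — the two output columns agree on all 8 assignments:
A3 | A5 | A1 | Expression 1 | Expression 2
------------------------------------------
0 | 0 | 0 | 0 | 0
0 | 0 | 1 | 0 | 0
0 | 1 | 0 | 0 | 0
0 | 1 | 1 | 1 | 1
1 | 0 | 0 | 1 | 1
1 | 0 | 1 | 1 | 1
1 | 1 | 0 | 1 | 1
1 | 1 | 1 | 0 | 0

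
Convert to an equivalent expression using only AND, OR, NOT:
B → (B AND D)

NOT B OR (B AND D)
(Implication elimination: A → B = NOT A OR B)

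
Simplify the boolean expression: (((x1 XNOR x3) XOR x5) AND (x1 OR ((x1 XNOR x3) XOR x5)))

By absorption (E AND (E OR v) = E):
= ((x1 XNOR x3) XOR x5)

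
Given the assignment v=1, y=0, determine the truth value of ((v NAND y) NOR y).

Substituting: ((1 NAND 0) NOR 0)
= 0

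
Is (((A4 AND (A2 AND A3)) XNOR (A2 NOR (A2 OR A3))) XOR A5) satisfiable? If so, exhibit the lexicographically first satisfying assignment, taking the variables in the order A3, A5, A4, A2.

A3=0, A5=0, A4=0, A2=1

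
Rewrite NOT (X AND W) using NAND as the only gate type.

(((X NAND W) NAND (X NAND W)) NAND ((X NAND W) NAND (X NAND W)))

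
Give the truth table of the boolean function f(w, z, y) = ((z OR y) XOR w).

w | z | y | Output
------------------
0 | 0 | 0 | 0
0 | 0 | 1 | 1
0 | 1 | 0 | 1
0 | 1 | 1 | 1
1 | 0 | 0 | 1
1 | 0 | 1 | 0
1 | 1 | 0 | 0
1 | 1 | 1 | 0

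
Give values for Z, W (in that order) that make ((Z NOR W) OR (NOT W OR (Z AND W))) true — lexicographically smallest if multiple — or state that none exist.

Z=0, W=0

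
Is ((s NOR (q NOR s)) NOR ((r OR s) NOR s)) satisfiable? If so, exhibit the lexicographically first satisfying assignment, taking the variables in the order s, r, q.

s=0, r=1, q=0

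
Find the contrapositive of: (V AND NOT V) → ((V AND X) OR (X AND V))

Contrapositive: NOT ((V AND X) OR (X AND V)) → NOT (V AND NOT V)
Note: A statement and its contrapositive are logically equivalent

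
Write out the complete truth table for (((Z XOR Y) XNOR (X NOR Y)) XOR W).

Z | W | X | Y | Output
----------------------
0 | 0 | 0 | 0 | 0
0 | 0 | 0 | 1 | 0
0 | 0 | 1 | 0 | 1
0 | 0 | 1 | 1 | 0
0 | 1 | 0 | 0 | 1
0 | 1 | 0 | 1 | 1
0 | 1 | 1 | 0 | 0
0 | 1 | 1 | 1 | 1
1 | 0 | 0 | 0 | 1
1 | 0 | 0 | 1 | 1
1 | 0 | 1 | 0 | 0
1 | 0 | 1 | 1 | 1
1 | 1 | 0 | 0 | 0
1 | 1 | 0 | 1 | 0
1 | 1 | 1 | 0 | 1
1 | 1 | 1 | 1 | 0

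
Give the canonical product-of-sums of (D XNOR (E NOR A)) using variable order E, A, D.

ΠM(0, 3, 5, 7) = (E OR A OR D) AND (E OR NOT A OR NOT D) AND (NOT E OR A OR NOT D) AND (NOT E OR NOT A OR NOT D)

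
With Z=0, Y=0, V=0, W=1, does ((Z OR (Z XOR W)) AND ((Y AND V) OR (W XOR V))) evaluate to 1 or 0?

Substituting: ((0 OR (0 XOR 1)) AND ((0 AND 0) OR (1 XOR 0)))
= 1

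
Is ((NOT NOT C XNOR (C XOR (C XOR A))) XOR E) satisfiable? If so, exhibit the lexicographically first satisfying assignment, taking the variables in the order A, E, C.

A=0, E=0, C=0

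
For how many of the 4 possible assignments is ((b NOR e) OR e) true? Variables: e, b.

Satisfying assignments: (0,0), (1,0), (1,1)
Count: 3 out of 4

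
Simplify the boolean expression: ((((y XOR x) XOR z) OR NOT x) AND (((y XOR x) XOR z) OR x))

By distribution ((E OR v) AND (E OR NOT v) = E):
= ((y XOR x) XOR z)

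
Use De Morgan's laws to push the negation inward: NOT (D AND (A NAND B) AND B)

NOT D OR NOT (A NAND B) OR NOT B
De Morgan's: NOT(AND of terms) = OR of negations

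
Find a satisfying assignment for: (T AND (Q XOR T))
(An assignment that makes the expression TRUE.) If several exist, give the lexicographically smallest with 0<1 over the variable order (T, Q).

T=1, Q=0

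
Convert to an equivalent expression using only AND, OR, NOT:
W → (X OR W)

NOT W OR (X OR W)
(Implication elimination: A → B = NOT A OR B)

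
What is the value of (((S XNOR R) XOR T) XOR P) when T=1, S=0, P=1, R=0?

Substituting: (((0 XNOR 0) XOR 1) XOR 1)
= 1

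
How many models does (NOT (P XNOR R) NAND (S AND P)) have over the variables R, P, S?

Satisfying assignments: (0,0,0), (0,0,1), (0,1,0), (1,0,0), (1,0,1), (1,1,0), (1,1,1)
Count: 7 out of 8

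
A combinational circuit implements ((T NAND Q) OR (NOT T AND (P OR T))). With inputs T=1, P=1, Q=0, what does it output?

Substituting: ((1 NAND 0) OR (NOT 1 AND (1 OR 1)))
= 1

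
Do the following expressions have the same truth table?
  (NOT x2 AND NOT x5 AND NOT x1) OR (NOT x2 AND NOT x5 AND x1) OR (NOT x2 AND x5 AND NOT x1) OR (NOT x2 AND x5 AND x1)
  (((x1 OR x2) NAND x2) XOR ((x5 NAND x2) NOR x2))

Yes, they are equivalent — the two output columns agree on all 8 assignments:
x2 | x5 | x1 | Expression 1 | Expression 2
------------------------------------------
0 | 0 | 0 | 1 | 1
0 | 0 | 1 | 1 | 1
0 | 1 | 0 | 1 | 1
0 | 1 | 1 | 1 | 1
1 | 0 | 0 | 0 | 0
1 | 0 | 1 | 0 | 0
1 | 1 | 0 | 0 | 0
1 | 1 | 1 | 0 | 0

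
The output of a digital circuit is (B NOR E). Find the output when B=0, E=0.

Substituting: (0 NOR 0)
= 1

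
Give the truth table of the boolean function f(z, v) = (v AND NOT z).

z | v | Output
--------------
0 | 0 | 0
0 | 1 | 1
1 | 0 | 0
1 | 1 | 0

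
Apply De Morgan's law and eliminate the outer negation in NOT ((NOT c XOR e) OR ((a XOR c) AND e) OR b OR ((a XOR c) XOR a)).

NOT (NOT c XOR e) AND NOT ((a XOR c) AND e) AND NOT b AND NOT ((a XOR c) XOR a)
De Morgan's: NOT(OR of terms) = AND of negations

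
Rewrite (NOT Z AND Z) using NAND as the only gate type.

(((Z NAND Z) NAND Z) NAND ((Z NAND Z) NAND Z))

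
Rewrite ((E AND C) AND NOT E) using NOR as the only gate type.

((((E NOR E) NOR (C NOR C)) NOR ((E NOR E) NOR (C NOR C))) NOR ((E NOR E) NOR (E NOR E)))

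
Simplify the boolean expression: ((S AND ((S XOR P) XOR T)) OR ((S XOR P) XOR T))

By absorption (E OR (E AND v) = E):
= ((S XOR P) XOR T)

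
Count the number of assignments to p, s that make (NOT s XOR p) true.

Satisfying assignments: (0,0), (1,1)
Count: 2 out of 4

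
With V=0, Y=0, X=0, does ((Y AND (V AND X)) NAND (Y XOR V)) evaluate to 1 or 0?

Substituting: ((0 AND (0 AND 0)) NAND (0 XOR 0))
= 1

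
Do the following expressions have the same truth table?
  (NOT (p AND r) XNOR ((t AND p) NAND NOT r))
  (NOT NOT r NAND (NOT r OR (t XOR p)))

No. Counterexample: with p=0, t=1, r=1, Expression 1 = 1 but Expression 2 = 0.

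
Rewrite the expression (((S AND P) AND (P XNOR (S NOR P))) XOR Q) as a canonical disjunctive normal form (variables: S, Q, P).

(NOT S AND Q AND NOT P) OR (NOT S AND Q AND P) OR (S AND Q AND NOT P) OR (S AND Q AND P)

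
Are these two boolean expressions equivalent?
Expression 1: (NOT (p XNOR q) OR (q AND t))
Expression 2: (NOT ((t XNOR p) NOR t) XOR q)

No. Counterexample: with q=0, p=0, t=0, Expression 1 = 0 but Expression 2 = 1.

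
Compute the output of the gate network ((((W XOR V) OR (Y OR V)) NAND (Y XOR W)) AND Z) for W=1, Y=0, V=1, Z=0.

Substituting: ((((1 XOR 1) OR (0 OR 1)) NAND (0 XOR 1)) AND 0)
= 0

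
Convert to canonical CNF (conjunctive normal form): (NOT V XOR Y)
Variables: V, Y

(V OR NOT Y) AND (NOT V OR Y)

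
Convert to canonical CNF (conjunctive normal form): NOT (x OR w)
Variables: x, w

(x OR NOT w) AND (NOT x OR w) AND (NOT x OR NOT w)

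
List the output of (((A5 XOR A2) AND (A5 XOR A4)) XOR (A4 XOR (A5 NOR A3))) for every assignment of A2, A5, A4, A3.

A2 | A5 | A4 | A3 | Output
--------------------------
0 | 0 | 0 | 0 | 1
0 | 0 | 0 | 1 | 0
0 | 0 | 1 | 0 | 0
0 | 0 | 1 | 1 | 1
0 | 1 | 0 | 0 | 1
0 | 1 | 0 | 1 | 1
0 | 1 | 1 | 0 | 1
0 | 1 | 1 | 1 | 1
1 | 0 | 0 | 0 | 1
1 | 0 | 0 | 1 | 0
1 | 0 | 1 | 0 | 1
1 | 0 | 1 | 1 | 0
1 | 1 | 0 | 0 | 0
1 | 1 | 0 | 1 | 0
1 | 1 | 1 | 0 | 1
1 | 1 | 1 | 1 | 1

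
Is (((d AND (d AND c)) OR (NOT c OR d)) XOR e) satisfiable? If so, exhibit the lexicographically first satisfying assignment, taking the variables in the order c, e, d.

c=0, e=0, d=0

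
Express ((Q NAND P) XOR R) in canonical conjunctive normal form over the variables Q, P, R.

(Q OR P OR NOT R) AND (Q OR NOT P OR NOT R) AND (NOT Q OR P OR NOT R) AND (NOT Q OR NOT P OR R)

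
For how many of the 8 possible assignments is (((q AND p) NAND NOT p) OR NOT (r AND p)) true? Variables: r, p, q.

Satisfying assignments: (0,0,0), (0,0,1), (0,1,0), (0,1,1), (1,0,0), (1,0,1), (1,1,0), (1,1,1)
Count: 8 out of 8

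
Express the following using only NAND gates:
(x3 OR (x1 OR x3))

((x3 NAND x3) NAND (((x1 NAND x1) NAND (x3 NAND x3)) NAND ((x1 NAND x1) NAND (x3 NAND x3))))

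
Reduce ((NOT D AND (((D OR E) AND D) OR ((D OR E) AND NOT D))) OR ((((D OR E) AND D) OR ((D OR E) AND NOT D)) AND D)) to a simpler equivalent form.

By distribution ((E AND v) OR (E AND NOT v) = E) then distribution ((E AND v) OR (E AND NOT v) = E):
= (D OR E)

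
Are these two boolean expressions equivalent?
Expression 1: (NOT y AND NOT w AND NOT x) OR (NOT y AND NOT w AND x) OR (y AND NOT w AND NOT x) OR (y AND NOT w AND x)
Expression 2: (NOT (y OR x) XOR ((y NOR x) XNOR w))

Yes, they are equivalent — the two output columns agree on all 8 assignments:
y | w | x | Expression 1 | Expression 2
---------------------------------------
0 | 0 | 0 | 1 | 1
0 | 0 | 1 | 1 | 1
0 | 1 | 0 | 0 | 0
0 | 1 | 1 | 0 | 0
1 | 0 | 0 | 1 | 1
1 | 0 | 1 | 1 | 1
1 | 1 | 0 | 0 | 0
1 | 1 | 1 | 0 | 0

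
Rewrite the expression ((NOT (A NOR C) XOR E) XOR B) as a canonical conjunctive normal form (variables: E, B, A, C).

(E OR B OR A OR C) AND (E OR NOT B OR A OR NOT C) AND (E OR NOT B OR NOT A OR C) AND (E OR NOT B OR NOT A OR NOT C) AND (NOT E OR B OR A OR NOT C) AND (NOT E OR B OR NOT A OR C) AND (NOT E OR B OR NOT A OR NOT C) AND (NOT E OR NOT B OR A OR C)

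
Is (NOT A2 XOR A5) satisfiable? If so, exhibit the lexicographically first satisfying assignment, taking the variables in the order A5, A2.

A5=0, A2=0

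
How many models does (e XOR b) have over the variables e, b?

Satisfying assignments: (0,1), (1,0)
Count: 2 out of 4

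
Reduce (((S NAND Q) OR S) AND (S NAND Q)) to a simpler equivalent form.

By absorption (E AND (E OR v) = E):
= (S NAND Q)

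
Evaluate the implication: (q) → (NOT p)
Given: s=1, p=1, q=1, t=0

Antecedent (q) = 1; consequent (NOT p) = 0.
1 → 0 = 0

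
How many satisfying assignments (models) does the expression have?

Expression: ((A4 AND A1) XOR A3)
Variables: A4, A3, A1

Satisfying assignments: (0,1,0), (0,1,1), (1,0,1), (1,1,0)
Count: 4 out of 8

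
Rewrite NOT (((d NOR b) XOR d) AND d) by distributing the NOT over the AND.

NOT ((d NOR b) XOR d) OR NOT d
De Morgan's: NOT(AND of terms) = OR of negations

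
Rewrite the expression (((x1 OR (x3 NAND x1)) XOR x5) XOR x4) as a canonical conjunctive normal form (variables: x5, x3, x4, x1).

(x5 OR x3 OR NOT x4 OR x1) AND (x5 OR x3 OR NOT x4 OR NOT x1) AND (x5 OR NOT x3 OR NOT x4 OR x1) AND (x5 OR NOT x3 OR NOT x4 OR NOT x1) AND (NOT x5 OR x3 OR x4 OR x1) AND (NOT x5 OR x3 OR x4 OR NOT x1) AND (NOT x5 OR NOT x3 OR x4 OR x1) AND (NOT x5 OR NOT x3 OR x4 OR NOT x1)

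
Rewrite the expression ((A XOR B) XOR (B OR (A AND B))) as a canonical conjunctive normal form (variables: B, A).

(B OR A) AND (NOT B OR A)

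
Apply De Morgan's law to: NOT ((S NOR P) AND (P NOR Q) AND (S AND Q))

NOT (S NOR P) OR NOT (P NOR Q) OR NOT (S AND Q)
De Morgan's: NOT(AND of terms) = OR of negations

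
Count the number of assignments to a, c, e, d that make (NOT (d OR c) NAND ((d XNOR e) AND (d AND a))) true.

Satisfying assignments: (0,0,0,0), (0,0,0,1), (0,0,1,0), (0,0,1,1), (0,1,0,0), (0,1,0,1), (0,1,1,0), (0,1,1,1), (1,0,0,0), (1,0,0,1), (1,0,1,0), (1,0,1,1), (1,1,0,0), (1,1,0,1), (1,1,1,0), (1,1,1,1)
Count: 16 out of 16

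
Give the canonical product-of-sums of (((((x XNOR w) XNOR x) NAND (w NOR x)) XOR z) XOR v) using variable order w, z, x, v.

ΠM(1, 3, 4, 6, 9, 11, 12, 14) = (w OR z OR x OR NOT v) AND (w OR z OR NOT x OR NOT v) AND (w OR NOT z OR x OR v) AND (w OR NOT z OR NOT x OR v) AND (NOT w OR z OR x OR NOT v) AND (NOT w OR z OR NOT x OR NOT v) AND (NOT w OR NOT z OR x OR v) AND (NOT w OR NOT z OR NOT x OR v)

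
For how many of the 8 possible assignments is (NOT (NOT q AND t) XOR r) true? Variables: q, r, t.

Satisfying assignments: (0,0,0), (0,1,1), (1,0,0), (1,0,1)
Count: 4 out of 8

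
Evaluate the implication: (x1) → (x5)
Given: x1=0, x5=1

Antecedent (x1) = 0; consequent (x5) = 1.
0 → 1 = 1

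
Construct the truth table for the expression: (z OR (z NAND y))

z | y | Output
--------------
0 | 0 | 1
0 | 1 | 1
1 | 0 | 1
1 | 1 | 1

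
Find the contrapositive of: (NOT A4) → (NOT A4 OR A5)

Contrapositive: NOT (NOT A4 OR A5) → A4
Note: A statement and its contrapositive are logically equivalent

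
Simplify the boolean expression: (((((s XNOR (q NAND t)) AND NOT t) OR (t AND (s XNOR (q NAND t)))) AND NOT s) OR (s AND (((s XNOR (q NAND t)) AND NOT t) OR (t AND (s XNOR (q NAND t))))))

By distribution ((E AND v) OR (E AND NOT v) = E) then distribution ((E AND v) OR (E AND NOT v) = E):
= (s XNOR (q NAND t))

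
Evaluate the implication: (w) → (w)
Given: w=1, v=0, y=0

Antecedent (w) = 1; consequent (w) = 1.
1 → 1 = 1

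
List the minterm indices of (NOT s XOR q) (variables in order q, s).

Σm(0, 3) = (NOT q AND NOT s) OR (q AND s)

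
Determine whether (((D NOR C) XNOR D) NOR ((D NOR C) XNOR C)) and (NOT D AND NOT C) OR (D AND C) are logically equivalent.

Yes, they are equivalent — the two output columns agree on all 4 assignments:
D | C | Expression 1 | Expression 2
-----------------------------------
0 | 0 | 1 | 1
0 | 1 | 0 | 0
1 | 0 | 0 | 0
1 | 1 | 1 | 1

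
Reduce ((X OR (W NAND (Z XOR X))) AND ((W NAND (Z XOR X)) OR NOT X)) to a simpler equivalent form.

By distribution ((E OR v) AND (E OR NOT v) = E):
= (W NAND (Z XOR X))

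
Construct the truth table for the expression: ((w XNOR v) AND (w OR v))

w | v | Output
--------------
0 | 0 | 0
0 | 1 | 0
1 | 0 | 0
1 | 1 | 1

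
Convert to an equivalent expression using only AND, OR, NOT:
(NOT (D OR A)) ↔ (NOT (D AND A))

((NOT (D OR A)) AND (NOT (D AND A))) OR ((D OR A) AND (D AND A))
(Biconditional = both true or both false)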